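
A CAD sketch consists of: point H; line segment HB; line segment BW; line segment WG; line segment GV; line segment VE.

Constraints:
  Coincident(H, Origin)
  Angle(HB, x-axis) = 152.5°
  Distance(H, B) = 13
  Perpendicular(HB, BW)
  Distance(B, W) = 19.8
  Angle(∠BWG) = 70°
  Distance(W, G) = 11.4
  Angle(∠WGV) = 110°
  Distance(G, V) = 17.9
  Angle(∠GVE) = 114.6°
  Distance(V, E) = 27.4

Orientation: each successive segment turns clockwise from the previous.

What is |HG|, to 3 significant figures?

16.1

H is at the origin; HB runs at 152.5° with length 13.0, so B = (-11.5, 6.00). HB is perpendicular to BW, so BW runs at 62.5°; with |BW| = 19.8, W = (-2.39, 23.6). ∠BWG = 70.0° gives WG at -47.5° from the x-axis; with |WG| = 11.4, G = (5.31, 15.2). Then |HG| = |G − H| = 16.1.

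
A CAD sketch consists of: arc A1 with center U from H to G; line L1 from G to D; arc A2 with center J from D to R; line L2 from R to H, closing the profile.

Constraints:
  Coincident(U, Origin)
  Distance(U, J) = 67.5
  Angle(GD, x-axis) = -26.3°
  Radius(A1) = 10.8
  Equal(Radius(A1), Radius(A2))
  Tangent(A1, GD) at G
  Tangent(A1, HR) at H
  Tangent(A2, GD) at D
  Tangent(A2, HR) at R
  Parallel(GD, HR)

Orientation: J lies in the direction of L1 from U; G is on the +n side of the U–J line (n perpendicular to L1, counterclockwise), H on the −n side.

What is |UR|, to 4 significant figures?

68.36

The slot axis is L1's direction at -26.3°, so u = (cos -26.3°, sin -26.3°) = (0.8965, -0.4431) and n = (−sin -26.3°, cos -26.3°) = (0.4431, 0.8965). U is at the origin and J lies 67.5 along u from U, so J = 67.5·u = (60.51, -29.91). Tangency of A1 to both parallel lines with radius 10.8 puts G and H at U ± 10.8·n: G = (4.785, 9.682), H = (-4.785, -9.682). Equal radii place D and R the same way about J: D = J + 10.8·n = (65.30, -20.23), R = J − 10.8·n = (55.73, -39.59). Then |UR| = |R − U| = 68.36.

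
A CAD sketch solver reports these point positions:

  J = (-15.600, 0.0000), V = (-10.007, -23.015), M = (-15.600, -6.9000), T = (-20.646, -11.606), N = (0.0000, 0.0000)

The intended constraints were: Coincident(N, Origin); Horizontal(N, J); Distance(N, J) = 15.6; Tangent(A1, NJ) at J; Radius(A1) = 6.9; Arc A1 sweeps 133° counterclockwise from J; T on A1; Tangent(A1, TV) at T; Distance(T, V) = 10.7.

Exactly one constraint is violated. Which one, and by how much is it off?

Distance(T, V) = 10.7 — off by 4.90.

N = (0.00, 0.00) ✓; N.y = 0.00, J.y = 0.00 ✓; |NJ| = 15.60 ✓; ∠(MJ, JN) = 90.00° ✓; |MJ| = 6.900 ✓; bearing(M→T) − bearing(M→J) = 133.0° ✓; |MT| = 6.900 ✓; ∠(MT, TV) = 90.00° ✓; |TV| = 15.60 ✗.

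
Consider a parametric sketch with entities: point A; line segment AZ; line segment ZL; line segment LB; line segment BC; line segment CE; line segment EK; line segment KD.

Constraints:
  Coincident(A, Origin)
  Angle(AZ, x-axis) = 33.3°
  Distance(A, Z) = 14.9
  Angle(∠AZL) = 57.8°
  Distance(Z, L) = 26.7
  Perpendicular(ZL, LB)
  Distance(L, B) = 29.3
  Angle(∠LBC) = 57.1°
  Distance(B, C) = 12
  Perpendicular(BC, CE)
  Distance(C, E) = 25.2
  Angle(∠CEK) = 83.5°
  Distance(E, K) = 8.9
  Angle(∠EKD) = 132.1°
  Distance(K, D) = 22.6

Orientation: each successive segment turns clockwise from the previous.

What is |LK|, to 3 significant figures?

12.8

A is at the origin; AZ runs at 33.3° with length 14.9, so Z = (12.5, 8.18). ∠AZL = 57.8° gives ZL at -88.9° from the x-axis; with |ZL| = 26.7, L = (13.0, -18.5). ZL ⟂ LB, so LB runs at -179°; with |LB| = 29.3, B = (-16.3, -19.1). ∠LBC = 57.1° gives BC at 58.2° from the x-axis; with |BC| = 12.0, C = (-10.0, -8.88). BC ⟂ CE, so CE runs at -31.8°; with |CE| = 25.2, E = (11.4, -22.2). ∠CEK = 83.5° gives EK at -128° from the x-axis; with |EK| = 8.9, K = (5.90, -29.1). Then |LK| = |K − L| = 12.8.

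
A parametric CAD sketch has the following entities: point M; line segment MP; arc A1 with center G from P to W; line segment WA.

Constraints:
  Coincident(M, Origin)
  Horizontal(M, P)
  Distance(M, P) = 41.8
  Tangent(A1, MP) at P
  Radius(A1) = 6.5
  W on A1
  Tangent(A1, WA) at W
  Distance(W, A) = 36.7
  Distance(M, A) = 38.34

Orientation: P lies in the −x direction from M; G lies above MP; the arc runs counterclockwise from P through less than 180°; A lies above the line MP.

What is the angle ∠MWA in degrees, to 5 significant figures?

63.270°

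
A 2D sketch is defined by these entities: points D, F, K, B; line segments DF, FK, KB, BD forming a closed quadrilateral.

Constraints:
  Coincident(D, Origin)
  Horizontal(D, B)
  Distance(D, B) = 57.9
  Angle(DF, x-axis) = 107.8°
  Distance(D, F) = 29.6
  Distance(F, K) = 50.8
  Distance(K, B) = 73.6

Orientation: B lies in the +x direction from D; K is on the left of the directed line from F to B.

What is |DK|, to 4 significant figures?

70.45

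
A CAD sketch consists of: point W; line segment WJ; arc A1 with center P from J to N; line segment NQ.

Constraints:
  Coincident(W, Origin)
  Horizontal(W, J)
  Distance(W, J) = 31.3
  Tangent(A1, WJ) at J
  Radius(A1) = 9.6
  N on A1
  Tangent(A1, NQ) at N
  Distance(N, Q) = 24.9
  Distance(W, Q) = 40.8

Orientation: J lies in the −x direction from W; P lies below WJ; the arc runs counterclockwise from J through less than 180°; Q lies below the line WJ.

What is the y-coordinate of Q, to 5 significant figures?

-34.519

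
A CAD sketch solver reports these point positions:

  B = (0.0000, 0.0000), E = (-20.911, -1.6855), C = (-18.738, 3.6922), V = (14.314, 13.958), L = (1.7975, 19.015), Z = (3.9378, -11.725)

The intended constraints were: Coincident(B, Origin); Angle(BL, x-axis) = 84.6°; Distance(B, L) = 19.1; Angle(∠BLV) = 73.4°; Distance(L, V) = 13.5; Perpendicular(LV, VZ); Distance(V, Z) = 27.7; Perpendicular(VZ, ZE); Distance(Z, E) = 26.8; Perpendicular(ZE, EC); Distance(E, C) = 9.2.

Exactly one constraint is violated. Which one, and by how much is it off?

Distance(E, C) = 9.2 — off by 3.40.

B = (0.00, 0.00) ✓; BL at 84.60° ✓; |BL| = 19.10 ✓; ∠BLV = 73.40° ✓; |LV| = 13.50 ✓; ∠(LV, VZ) = 90.00° ✓; |VZ| = 27.70 ✓; ∠(VZ, ZE) = 90.00° ✓; |ZE| = 26.80 ✓; ∠(ZE, EC) = 90.00° ✓; |EC| = 5.800 ✗.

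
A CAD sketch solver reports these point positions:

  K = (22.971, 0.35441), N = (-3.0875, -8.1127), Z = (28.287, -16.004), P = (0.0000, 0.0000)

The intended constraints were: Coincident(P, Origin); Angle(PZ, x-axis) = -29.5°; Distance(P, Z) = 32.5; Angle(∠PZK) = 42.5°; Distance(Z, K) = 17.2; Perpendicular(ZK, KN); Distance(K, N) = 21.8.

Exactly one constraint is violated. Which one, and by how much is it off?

Distance(K, N) = 21.8 — off by 5.60.

P = (0.00, 0.00) ✓; PZ at -29.50° ✓; |PZ| = 32.50 ✓; ∠PZK = 42.50° ✓; |ZK| = 17.20 ✓; ∠(ZK, KN) = 90.00° ✓; |KN| = 27.40 ✗.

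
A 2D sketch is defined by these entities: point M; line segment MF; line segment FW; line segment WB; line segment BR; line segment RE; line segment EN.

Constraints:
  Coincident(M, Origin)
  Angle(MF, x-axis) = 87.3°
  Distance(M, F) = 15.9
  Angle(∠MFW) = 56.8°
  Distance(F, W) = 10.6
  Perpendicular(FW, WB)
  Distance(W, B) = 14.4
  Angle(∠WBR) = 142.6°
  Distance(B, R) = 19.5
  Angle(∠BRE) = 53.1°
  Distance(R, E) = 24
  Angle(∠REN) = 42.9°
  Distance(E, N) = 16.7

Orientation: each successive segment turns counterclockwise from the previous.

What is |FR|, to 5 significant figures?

29.917

The perpendicularity gives WB at right angles to FW, so WB runs at -59.500°; with |WB| = 14.4, B = (-1.0757, -1.9050). ∠WBR = 142.6° gives BR at -22.100° from the x-axis; with |BR| = 19.5, R = (16.992, -9.2414). Then |FR| = |R − F| = 29.917.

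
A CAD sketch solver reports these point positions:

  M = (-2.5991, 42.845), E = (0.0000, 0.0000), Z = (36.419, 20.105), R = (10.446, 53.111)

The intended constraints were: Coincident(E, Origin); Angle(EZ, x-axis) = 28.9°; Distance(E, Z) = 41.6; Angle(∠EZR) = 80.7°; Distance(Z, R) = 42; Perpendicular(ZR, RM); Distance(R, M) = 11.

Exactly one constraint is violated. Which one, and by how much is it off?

Distance(R, M) = 11 — off by 5.60.

E = (0.00, 0.00) ✓; EZ at 28.90° ✓; |EZ| = 41.60 ✓; ∠EZR = 80.70° ✓; |ZR| = 42.00 ✓; ∠(ZR, RM) = 90.00° ✓; |RM| = 16.60 ✗.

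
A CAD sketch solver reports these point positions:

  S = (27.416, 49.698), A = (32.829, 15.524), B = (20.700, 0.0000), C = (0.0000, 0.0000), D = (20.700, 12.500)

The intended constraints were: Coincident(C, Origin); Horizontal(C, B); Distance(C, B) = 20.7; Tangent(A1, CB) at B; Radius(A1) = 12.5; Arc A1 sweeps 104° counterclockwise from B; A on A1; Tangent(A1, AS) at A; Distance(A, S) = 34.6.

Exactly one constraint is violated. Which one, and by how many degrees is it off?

Tangent(A1, AS) at A — off by 5.00°.

C = (0.00, 0.00) ✓; C.y = 0.00, B.y = 0.00 ✓; |CB| = 20.70 ✓; ∠(DB, BC) = 90.00° ✓; |DB| = 12.50 ✓; bearing(D→A) − bearing(D→B) = 104.0° ✓; |DA| = 12.50 ✓; ∠(DA, AS) = 95.00° ✗; |AS| = 34.60 ✓.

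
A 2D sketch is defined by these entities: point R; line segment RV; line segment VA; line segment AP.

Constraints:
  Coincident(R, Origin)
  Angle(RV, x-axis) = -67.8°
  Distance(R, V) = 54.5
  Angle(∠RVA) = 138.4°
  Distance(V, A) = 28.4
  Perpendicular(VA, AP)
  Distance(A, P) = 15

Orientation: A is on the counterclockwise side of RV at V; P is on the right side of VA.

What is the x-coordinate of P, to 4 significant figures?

39.45

∠RVA = 138.4°, so VA runs at -67.8° + (180° − 138.4°) = -26.20° from the x-axis; with |VA| = 28.4, A = V + 28.4·(cos -26.20°, sin -26.20°) = (46.07, -63.00). The perpendicularity gives AP at right angles to VA; with |AP| = 15.0 on the right of VA, P = A + 15.0·(-0.4415, -0.8973) = (39.45, -76.46). So P.x = 39.45.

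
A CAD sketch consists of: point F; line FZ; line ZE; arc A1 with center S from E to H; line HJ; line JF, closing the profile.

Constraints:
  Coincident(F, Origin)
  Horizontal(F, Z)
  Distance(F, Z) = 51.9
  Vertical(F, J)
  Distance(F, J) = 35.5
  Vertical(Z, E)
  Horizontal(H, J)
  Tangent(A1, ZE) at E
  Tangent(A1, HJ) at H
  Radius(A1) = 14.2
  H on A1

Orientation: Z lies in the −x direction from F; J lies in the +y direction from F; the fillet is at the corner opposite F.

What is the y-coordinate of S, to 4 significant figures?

21.30

F is at the origin; FZ is horizontal with |FZ| = 51.9 and Z on the −x side, so Z = (-51.90, 0.000). FJ is vertical with |FJ| = 35.5 and J on the +y side, so J = (0.000, 35.50). The virtual corner opposite F is at (-51.90, 35.50). A1 meets ZE tangentially, so SE is at right angles to ZE and since A1 is tangent to HJ there, SH ⟂ HJ, with radius 14.2, so the center S sits 14.2 in from both sides at S = (-37.70, 21.30). So S.y = 21.30.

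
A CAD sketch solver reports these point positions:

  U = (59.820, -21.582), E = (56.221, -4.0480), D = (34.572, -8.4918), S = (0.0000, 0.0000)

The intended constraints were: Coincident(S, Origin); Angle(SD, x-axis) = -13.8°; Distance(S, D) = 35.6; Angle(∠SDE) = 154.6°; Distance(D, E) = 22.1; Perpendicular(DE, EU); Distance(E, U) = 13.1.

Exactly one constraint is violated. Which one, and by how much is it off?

Distance(E, U) = 13.1 — off by 4.80.

S = (0.00, 0.00) ✓; SD at -13.80° ✓; |SD| = 35.60 ✓; ∠SDE = 154.6° ✓; |DE| = 22.10 ✓; ∠(DE, EU) = 90.00° ✓; |EU| = 17.90 ✗.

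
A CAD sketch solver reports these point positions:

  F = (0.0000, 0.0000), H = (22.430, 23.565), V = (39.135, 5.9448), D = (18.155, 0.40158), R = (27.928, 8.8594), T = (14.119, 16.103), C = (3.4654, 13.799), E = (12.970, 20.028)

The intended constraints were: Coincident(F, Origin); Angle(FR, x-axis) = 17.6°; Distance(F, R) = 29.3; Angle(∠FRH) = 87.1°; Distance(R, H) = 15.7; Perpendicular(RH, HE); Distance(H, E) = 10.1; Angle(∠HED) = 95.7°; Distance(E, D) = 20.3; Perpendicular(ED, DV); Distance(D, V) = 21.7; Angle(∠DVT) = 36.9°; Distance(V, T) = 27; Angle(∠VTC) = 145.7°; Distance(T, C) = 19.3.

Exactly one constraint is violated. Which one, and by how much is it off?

Distance(T, C) = 19.3 — off by 8.40.

F = (0.00, 0.00) ✓; FR at 17.60° ✓; |FR| = 29.30 ✓; ∠FRH = 87.10° ✓; |RH| = 15.70 ✓; ∠(RH, HE) = 90.00° ✓; |HE| = 10.10 ✓; ∠HED = 95.70° ✓; |ED| = 20.30 ✓; ∠(ED, DV) = 90.00° ✓; |DV| = 21.70 ✓; ∠DVT = 36.90° ✓; |VT| = 27.00 ✓; ∠VTC = 145.7° ✓; |TC| = 10.90 ✗.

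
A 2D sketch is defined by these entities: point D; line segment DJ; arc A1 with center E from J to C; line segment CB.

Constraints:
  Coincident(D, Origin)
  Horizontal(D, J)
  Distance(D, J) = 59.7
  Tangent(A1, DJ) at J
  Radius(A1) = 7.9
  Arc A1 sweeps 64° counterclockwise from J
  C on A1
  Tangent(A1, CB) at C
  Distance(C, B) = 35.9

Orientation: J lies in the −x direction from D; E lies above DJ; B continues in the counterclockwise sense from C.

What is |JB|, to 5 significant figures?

43.229

D is at the origin; DJ is horizontal with |DJ| = 59.7 and J on the −x side, so J = (-59.700, 0.0000). The tangent condition forces EJ to be normal to DJ, so E = J + (0, 7.9) = (-59.700, 7.9000). On A1, J sits at bearing -90° from E; a 64° counterclockwise sweep puts C at bearing -26°, so C = E + 7.9·(cos -26°, sin -26°) = (-52.600, 4.4369). A1 meets CB tangentially, so EC is at right angles to CB, so CB runs along (−sin -26°, cos -26°); with |CB| = 35.9, B = (-36.862, 36.704). Then |JB| = |B − J| = 43.229.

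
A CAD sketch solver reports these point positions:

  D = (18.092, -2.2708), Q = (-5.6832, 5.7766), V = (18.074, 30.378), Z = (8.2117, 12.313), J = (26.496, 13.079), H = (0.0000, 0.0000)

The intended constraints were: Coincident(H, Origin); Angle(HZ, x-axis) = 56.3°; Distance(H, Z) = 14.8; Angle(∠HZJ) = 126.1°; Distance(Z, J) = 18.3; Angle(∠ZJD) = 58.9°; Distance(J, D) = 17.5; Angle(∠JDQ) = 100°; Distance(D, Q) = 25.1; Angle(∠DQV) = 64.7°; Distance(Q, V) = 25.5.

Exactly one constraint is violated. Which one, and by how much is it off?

Distance(Q, V) = 25.5 — off by 8.70.

H = (0.00, 0.00) ✓; HZ at 56.30° ✓; |HZ| = 14.80 ✓; ∠HZJ = 126.1° ✓; |ZJ| = 18.30 ✓; ∠ZJD = 58.90° ✓; |JD| = 17.50 ✓; ∠JDQ = 100.0° ✓; |DQ| = 25.10 ✓; ∠DQV = 64.70° ✓; |QV| = 34.20 ✗.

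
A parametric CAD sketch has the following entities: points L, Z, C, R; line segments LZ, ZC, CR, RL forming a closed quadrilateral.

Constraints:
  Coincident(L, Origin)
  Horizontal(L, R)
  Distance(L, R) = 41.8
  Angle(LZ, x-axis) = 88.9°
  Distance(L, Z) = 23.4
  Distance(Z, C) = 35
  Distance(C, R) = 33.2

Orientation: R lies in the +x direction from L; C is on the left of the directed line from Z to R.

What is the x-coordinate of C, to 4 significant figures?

34.29

L is at the origin; L and R share the same y with |LR| = 41.8 and R in +x, so R = (41.8, 0). LZ runs at 88.9° with |LZ| = 23.4, so Z = (0.4492, 23.40). C is determined by |ZC| = 35.0 and |CR| = 33.2 together: it lies at the intersection of circle(Z, 35.0) and circle(R, 33.2). With |ZR| = 47.51, the foot of the radical line on ZR is 25.05 from Z and the perpendicular offset is √(35.0² − 25.05²) = 24.45. Taking the left-of-ZR solution: C = (34.29, 32.34).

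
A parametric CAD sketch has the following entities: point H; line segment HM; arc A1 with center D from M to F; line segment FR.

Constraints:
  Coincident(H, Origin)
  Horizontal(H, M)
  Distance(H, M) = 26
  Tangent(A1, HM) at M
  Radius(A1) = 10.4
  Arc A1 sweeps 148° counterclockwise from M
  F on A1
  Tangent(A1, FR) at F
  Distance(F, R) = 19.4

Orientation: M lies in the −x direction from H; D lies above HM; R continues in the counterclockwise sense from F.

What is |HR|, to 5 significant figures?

47.275

H is at the origin; H and M share the same y with |HM| = 26.0 and M on the −x side, so M = (-26.000, 0.0000). Since A1 is tangent to HM there, DM ⟂ HM, so D = M + (0, 10.4) = (-26.000, 10.400). On A1, M sits at bearing -90° from D; a 148° counterclockwise sweep puts F at bearing 58°, so F = D + 10.4·(cos 58°, sin 58°) = (-20.489, 19.220). The tangent condition forces DF to be normal to FR, so FR runs along (−sin 58°, cos 58°); with |FR| = 19.4, R = (-36.941, 29.500). Then |HR| = |R − H| = 47.275.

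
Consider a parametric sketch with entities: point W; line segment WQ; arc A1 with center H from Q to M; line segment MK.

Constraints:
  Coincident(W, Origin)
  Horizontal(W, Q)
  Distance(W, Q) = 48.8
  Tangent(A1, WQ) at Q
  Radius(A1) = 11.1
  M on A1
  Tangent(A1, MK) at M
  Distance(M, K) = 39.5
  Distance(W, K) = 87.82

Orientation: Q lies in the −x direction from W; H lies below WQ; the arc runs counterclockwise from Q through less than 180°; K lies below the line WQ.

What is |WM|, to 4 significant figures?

58.61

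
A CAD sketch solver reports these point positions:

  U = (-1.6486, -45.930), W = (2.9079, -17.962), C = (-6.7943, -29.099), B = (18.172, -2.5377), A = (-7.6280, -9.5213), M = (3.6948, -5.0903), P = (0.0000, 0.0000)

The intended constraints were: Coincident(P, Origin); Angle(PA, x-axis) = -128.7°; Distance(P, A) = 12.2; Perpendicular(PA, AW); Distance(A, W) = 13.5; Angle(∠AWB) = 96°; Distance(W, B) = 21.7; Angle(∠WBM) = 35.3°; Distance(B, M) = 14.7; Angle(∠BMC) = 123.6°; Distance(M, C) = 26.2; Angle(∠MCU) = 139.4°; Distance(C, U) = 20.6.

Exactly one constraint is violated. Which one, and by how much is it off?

Distance(C, U) = 20.6 — off by 3.00.

P = (0.00, 0.00) ✓; PA at -128.7° ✓; |PA| = 12.20 ✓; ∠(PA, AW) = 90.00° ✓; |AW| = 13.50 ✓; ∠AWB = 96.00° ✓; |WB| = 21.70 ✓; ∠WBM = 35.30° ✓; |BM| = 14.70 ✓; ∠BMC = 123.6° ✓; |MC| = 26.20 ✓; ∠MCU = 139.4° ✓; |CU| = 17.60 ✗.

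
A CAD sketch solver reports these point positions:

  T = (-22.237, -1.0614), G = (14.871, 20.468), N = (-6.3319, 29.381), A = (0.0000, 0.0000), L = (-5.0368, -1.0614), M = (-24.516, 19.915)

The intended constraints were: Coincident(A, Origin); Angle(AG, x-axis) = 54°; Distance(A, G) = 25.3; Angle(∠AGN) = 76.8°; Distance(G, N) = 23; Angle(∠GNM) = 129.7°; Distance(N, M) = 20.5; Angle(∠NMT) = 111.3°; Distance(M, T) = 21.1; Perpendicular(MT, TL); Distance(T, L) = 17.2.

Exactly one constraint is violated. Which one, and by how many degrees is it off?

Perpendicular(MT, TL) — off by 6.20°.

A = (0.00, 0.00) ✓; AG at 54.00° ✓; |AG| = 25.30 ✓; ∠AGN = 76.80° ✓; |GN| = 23.00 ✓; ∠GNM = 129.7° ✓; |NM| = 20.50 ✓; ∠NMT = 111.3° ✓; |MT| = 21.10 ✓; ∠(MT, TL) = 83.80° ✗; |TL| = 17.20 ✓.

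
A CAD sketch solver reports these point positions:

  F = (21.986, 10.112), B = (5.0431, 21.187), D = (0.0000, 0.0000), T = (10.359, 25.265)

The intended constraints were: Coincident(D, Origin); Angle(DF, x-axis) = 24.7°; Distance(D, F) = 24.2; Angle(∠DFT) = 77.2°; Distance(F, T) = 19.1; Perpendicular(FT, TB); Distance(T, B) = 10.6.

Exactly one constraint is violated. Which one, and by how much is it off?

Distance(T, B) = 10.6 — off by 3.90.

D = (0.00, 0.00) ✓; DF at 24.70° ✓; |DF| = 24.20 ✓; ∠DFT = 77.20° ✓; |FT| = 19.10 ✓; ∠(FT, TB) = 89.99° ✓; |TB| = 6.700 ✗.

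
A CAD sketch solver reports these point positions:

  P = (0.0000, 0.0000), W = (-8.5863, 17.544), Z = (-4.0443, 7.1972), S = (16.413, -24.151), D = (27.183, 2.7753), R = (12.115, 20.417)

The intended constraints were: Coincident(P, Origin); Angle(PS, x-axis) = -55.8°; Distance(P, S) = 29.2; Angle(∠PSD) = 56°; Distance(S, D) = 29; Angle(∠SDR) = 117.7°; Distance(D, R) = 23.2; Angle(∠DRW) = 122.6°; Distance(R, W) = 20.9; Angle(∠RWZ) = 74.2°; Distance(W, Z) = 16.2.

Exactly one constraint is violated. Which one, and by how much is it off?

Distance(W, Z) = 16.2 — off by 4.90.

P = (0.00, 0.00) ✓; PS at -55.80° ✓; |PS| = 29.20 ✓; ∠PSD = 56.00° ✓; |SD| = 29.00 ✓; ∠SDR = 117.7° ✓; |DR| = 23.20 ✓; ∠DRW = 122.6° ✓; |RW| = 20.90 ✓; ∠RWZ = 74.20° ✓; |WZ| = 11.30 ✗.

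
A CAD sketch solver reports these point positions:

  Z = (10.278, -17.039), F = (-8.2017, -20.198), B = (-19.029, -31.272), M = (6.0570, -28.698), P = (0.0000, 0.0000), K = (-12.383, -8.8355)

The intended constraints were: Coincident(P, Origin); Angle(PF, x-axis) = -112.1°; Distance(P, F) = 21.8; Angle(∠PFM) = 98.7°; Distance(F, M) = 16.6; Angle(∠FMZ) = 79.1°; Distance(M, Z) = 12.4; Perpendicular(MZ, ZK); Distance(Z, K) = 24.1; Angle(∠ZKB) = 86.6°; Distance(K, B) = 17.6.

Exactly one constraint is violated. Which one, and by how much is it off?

Distance(K, B) = 17.6 — off by 5.80.

P = (0.00, 0.00) ✓; PF at -112.1° ✓; |PF| = 21.80 ✓; ∠PFM = 98.70° ✓; |FM| = 16.60 ✓; ∠FMZ = 79.10° ✓; |MZ| = 12.40 ✓; ∠(MZ, ZK) = 90.00° ✓; |ZK| = 24.10 ✓; ∠ZKB = 86.60° ✓; |KB| = 23.40 ✗.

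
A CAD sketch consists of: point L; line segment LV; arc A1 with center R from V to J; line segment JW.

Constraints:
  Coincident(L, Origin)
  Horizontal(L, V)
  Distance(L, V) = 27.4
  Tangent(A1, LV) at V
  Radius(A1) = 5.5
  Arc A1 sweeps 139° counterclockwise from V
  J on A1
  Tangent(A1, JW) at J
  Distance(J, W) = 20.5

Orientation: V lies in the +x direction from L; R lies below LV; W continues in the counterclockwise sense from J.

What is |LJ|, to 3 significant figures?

25.7

L is at the origin; LV is horizontal with |LV| = 27.4 and V on the +x side, so V = (27.4, 0.00). Since A1 is tangent to LV there, RV ⟂ LV, so R = V + (0, -5.5) = (27.4, -5.50). On A1, V sits at bearing 90° from R; a 139° counterclockwise sweep puts J at bearing 229°, so J = R + 5.5·(cos 229°, sin 229°) = (23.8, -9.65). Then |LJ| = |J − L| = 25.7.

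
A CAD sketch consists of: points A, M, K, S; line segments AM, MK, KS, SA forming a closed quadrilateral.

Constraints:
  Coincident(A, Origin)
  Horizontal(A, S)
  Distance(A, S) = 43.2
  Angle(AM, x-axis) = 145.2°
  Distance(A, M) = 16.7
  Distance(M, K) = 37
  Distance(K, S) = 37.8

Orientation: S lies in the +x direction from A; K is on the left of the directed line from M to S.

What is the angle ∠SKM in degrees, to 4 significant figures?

101.0°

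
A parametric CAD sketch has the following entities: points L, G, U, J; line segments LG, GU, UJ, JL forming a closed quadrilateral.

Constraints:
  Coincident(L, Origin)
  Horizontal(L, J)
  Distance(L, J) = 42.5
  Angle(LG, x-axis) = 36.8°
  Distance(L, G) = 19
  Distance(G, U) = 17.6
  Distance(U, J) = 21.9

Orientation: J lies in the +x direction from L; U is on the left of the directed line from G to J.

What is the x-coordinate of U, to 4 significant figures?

31.19

Checks: |GU| = 17.60 ✓; |UJ| = 21.90 ✓.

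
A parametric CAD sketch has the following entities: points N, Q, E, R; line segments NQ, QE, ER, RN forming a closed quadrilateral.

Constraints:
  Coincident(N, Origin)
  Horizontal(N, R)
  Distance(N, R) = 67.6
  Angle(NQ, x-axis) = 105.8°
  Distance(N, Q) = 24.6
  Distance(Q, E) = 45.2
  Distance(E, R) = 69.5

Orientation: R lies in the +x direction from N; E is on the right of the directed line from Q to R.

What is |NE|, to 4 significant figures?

20.86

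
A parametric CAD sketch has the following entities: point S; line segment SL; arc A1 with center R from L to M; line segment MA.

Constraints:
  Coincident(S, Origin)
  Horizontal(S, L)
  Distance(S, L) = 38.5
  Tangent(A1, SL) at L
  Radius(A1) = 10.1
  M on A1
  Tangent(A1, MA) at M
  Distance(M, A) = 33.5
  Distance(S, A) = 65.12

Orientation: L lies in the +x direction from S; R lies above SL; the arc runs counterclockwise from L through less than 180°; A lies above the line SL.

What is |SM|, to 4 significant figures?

49.66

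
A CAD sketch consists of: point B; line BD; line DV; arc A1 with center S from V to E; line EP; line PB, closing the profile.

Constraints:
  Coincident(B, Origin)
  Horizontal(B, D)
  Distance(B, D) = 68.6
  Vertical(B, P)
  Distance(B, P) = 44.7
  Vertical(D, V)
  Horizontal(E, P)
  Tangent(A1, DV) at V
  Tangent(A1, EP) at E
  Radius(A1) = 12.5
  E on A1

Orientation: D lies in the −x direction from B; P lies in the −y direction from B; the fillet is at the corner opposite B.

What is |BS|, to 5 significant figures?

64.684

B is at the origin; B and D share the same y with |BD| = 68.6 and D on the −x side, so D = (-68.600, 0.0000). BP is vertical with |BP| = 44.7 and P on the −y side, so P = (0.0000, -44.700). The virtual corner opposite B is at (-68.600, -44.700). Tangency of A1 to DV means the radius SV is perpendicular to DV and A1 meets EP tangentially, so SE is at right angles to EP, with radius 12.5, so the center S sits 12.5 in from both sides at S = (-56.100, -32.200). Then |BS| = |S − B| = 64.684.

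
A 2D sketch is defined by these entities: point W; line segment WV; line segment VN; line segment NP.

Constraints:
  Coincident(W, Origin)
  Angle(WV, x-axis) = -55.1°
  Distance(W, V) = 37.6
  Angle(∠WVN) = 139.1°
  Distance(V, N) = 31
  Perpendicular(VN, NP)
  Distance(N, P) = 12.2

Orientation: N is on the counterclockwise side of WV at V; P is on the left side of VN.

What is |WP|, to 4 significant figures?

60.70

W is at the origin; WV runs at -55.1° with length 37.6, so V = 37.6·(cos -55.1°, sin -55.1°) = (21.51, -30.84). ∠WVN = 139.1°, so VN runs at -55.1° + (180° − 139.1°) = -14.20° from the x-axis; with |VN| = 31.0, N = V + 31.0·(cos -14.20°, sin -14.20°) = (51.57, -38.44). VN is perpendicular to NP; with |NP| = 12.2 on the left of VN, P = N + 12.2·(0.2453, 0.9694) = (54.56, -26.62). Then |WP| = |P − W| = 60.70.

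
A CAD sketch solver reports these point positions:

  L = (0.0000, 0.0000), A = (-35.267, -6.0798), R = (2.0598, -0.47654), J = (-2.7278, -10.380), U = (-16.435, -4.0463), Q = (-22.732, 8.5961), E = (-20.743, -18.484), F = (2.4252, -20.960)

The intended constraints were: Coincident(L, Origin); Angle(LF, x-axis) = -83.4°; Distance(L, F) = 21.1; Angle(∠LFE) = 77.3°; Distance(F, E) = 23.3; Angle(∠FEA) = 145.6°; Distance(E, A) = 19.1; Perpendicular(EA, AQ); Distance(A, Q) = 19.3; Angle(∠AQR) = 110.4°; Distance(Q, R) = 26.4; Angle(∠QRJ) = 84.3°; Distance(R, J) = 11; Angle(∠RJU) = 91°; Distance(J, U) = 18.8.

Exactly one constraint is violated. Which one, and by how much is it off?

Distance(J, U) = 18.8 — off by 3.70.

L = (0.00, 0.00) ✓; LF at -83.40° ✓; |LF| = 21.10 ✓; ∠LFE = 77.30° ✓; |FE| = 23.30 ✓; ∠FEA = 145.6° ✓; |EA| = 19.10 ✓; ∠(EA, AQ) = 90.00° ✓; |AQ| = 19.30 ✓; ∠AQR = 110.4° ✓; |QR| = 26.40 ✓; ∠QRJ = 84.30° ✓; |RJ| = 11.00 ✓; ∠RJU = 91.00° ✓; |JU| = 15.10 ✗.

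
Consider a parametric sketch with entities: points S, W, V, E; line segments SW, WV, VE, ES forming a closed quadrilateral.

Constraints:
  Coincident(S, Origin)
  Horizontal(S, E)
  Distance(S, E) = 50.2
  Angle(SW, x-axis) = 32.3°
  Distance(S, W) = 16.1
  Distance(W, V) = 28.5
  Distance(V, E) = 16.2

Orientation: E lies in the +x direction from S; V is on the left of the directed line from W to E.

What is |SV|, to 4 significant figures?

43.85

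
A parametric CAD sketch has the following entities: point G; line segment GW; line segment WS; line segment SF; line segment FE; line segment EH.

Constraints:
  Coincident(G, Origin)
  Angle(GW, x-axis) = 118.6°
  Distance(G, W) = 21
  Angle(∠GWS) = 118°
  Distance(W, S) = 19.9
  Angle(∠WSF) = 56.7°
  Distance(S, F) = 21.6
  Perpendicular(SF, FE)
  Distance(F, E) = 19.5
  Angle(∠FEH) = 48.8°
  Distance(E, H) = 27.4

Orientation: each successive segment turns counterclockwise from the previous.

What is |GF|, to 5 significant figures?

17.907

G is at the origin; GW runs at 118.6° with length 21.0, so W = (-10.053, 18.438). ∠GWS = 118.0° gives WS at -179.40° from the x-axis; with |WS| = 19.9, S = (-29.951, 18.229). ∠WSF = 56.7° gives SF at -56.100° from the x-axis; with |SF| = 21.6, F = (-17.904, 0.30099). Then |GF| = |F − G| = 17.907.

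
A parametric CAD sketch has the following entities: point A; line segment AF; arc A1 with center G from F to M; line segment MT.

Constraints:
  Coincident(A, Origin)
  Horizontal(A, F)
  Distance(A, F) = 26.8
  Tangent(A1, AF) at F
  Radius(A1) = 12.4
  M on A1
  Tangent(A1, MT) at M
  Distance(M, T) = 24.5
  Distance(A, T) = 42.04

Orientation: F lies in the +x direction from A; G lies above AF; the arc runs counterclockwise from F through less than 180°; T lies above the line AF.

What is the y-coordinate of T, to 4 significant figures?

38.23

Checks: ∠(GF, FA) = 90.00° ✓; |GM| = 12.40 ✓; ∠(GM, MT) = 90.00° ✓; |MT| = 24.50 ✓; |AT| = 42.04 ✓.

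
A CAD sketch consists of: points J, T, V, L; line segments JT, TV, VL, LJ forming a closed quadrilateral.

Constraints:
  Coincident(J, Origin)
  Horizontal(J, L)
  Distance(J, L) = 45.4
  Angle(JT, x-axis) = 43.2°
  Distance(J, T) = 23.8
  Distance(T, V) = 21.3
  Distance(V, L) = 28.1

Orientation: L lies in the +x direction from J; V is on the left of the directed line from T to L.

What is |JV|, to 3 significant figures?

44.7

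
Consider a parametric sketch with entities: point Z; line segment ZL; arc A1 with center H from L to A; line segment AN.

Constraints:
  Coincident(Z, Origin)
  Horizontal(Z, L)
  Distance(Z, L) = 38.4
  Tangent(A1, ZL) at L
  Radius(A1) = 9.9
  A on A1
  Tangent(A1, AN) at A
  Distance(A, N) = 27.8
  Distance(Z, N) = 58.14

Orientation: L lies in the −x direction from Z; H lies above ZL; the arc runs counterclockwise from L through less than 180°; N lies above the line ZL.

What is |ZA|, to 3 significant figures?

33.1

Z is at the origin; Z and L share the same y with |ZL| = 38.4 and L on the −x side, so L = (-38.4, 0.00). The tangent condition forces HL to be normal to ZL, so H = L + (0, 9.9) = (-38.4, 9.90). Since HA ⟂ AN (tangency), |HN| = √(9.9² + 27.8²) = 29.5 regardless of where A sits on A1. So N lies on both circle(Z, 58.14) and circle(H, 29.5); the above-ZL intersection is N = (-43.1, 39.0). A is the foot of the tangent from N: A = (-29.7, 14.7).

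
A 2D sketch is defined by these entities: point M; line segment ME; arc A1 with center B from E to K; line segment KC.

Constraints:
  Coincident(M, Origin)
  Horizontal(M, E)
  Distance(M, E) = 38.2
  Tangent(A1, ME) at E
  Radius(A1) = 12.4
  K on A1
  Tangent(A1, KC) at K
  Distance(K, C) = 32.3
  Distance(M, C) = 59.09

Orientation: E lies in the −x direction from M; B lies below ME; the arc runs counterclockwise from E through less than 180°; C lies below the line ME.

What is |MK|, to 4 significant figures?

52.50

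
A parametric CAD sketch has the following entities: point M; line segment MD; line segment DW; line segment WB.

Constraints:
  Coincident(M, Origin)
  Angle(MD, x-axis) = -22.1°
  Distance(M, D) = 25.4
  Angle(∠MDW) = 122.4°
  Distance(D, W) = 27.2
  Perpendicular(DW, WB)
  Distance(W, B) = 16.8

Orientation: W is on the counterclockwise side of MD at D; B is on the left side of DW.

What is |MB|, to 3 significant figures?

41.1

M is at the origin; MD runs at -22.1° with length 25.4, so D = 25.4·(cos -22.1°, sin -22.1°) = (23.5, -9.56). ∠MDW = 122.4°, so DW runs at -22.1° + (180° − 122.4°) = 35.5° from the x-axis; with |DW| = 27.2, W = D + 27.2·(cos 35.5°, sin 35.5°) = (45.7, 6.24). DW is perpendicular to WB; with |WB| = 16.8 on the left of DW, B = W + 16.8·(-0.581, 0.814) = (35.9, 19.9). Then |MB| = |B − M| = 41.1.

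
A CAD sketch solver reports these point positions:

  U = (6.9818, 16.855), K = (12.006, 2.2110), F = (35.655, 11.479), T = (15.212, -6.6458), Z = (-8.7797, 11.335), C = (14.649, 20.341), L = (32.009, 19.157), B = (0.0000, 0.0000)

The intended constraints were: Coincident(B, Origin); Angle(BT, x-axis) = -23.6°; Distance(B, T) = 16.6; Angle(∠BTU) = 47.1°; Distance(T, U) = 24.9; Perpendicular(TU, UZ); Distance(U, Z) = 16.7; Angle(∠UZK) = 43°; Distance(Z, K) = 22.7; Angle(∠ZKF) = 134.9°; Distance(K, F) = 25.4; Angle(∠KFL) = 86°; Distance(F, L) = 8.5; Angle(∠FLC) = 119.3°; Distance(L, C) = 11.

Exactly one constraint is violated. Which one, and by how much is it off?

Distance(L, C) = 11 — off by 6.40.

B = (0.00, 0.00) ✓; BT at -23.60° ✓; |BT| = 16.60 ✓; ∠BTU = 47.10° ✓; |TU| = 24.90 ✓; ∠(TU, UZ) = 90.00° ✓; |UZ| = 16.70 ✓; ∠UZK = 43.00° ✓; |ZK| = 22.70 ✓; ∠ZKF = 134.9° ✓; |KF| = 25.40 ✓; ∠KFL = 86.00° ✓; |FL| = 8.500 ✓; ∠FLC = 119.3° ✓; |LC| = 17.40 ✗.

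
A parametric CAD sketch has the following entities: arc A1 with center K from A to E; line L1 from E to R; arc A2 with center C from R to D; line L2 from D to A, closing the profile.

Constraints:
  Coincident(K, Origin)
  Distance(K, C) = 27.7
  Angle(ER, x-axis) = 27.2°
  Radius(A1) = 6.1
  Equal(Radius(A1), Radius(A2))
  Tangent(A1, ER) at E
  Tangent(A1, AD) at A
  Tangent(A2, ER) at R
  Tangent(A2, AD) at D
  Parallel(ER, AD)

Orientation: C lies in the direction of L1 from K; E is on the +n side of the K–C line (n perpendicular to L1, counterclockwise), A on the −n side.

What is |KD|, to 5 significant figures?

28.364

The slot axis is L1's direction at 27.2°, so u = (cos 27.2°, sin 27.2°) = (0.88942, 0.45710) and n = (−sin 27.2°, cos 27.2°) = (-0.45710, 0.88942). K is at the origin and C lies 27.7 along u from K, so C = 27.7·u = (24.637, 12.662). Tangency of A1 to both parallel lines with radius 6.1 puts E and A at K ± 6.1·n: E = (-2.7883, 5.4254), A = (2.7883, -5.4254). Equal radii place R and D the same way about C: R = C + 6.1·n = (21.849, 18.087), D = C − 6.1·n = (27.425, 7.2362). Then |KD| = |D − K| = 28.364.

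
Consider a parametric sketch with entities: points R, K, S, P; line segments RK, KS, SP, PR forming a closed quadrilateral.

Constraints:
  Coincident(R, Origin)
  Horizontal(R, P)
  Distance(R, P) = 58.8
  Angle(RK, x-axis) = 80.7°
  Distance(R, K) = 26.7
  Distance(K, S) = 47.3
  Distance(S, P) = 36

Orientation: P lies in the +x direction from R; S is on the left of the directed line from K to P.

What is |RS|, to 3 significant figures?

61.7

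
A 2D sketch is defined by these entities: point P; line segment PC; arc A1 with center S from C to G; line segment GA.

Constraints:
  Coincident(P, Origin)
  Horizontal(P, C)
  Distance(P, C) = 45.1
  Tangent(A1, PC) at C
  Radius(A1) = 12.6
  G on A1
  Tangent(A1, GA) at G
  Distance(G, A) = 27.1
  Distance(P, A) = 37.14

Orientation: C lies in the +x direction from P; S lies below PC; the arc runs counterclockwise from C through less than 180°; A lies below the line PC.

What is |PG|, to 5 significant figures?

34.642

Checks: ∠(SC, CP) = 90.00° ✓; |SC| = 12.60 ✓; |SG| = 12.60 ✓; ∠(SG, GA) = 90.00° ✓; |GA| = 27.10 ✓; |PA| = 37.14 ✓.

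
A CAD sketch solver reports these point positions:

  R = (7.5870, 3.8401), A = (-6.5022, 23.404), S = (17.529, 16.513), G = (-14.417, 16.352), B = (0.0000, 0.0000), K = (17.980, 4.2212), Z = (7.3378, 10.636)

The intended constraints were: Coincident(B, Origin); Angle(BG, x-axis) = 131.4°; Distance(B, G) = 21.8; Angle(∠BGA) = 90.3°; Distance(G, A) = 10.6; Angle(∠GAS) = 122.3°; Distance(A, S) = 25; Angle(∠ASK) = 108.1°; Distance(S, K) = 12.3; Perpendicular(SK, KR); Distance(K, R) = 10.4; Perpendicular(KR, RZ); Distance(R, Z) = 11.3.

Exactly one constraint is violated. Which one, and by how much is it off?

Distance(R, Z) = 11.3 — off by 4.50.

B = (0.00, 0.00) ✓; BG at 131.4° ✓; |BG| = 21.80 ✓; ∠BGA = 90.30° ✓; |GA| = 10.60 ✓; ∠GAS = 122.3° ✓; |AS| = 25.00 ✓; ∠ASK = 108.1° ✓; |SK| = 12.30 ✓; ∠(SK, KR) = 90.00° ✓; |KR| = 10.40 ✓; ∠(KR, RZ) = 90.00° ✓; |RZ| = 6.800 ✗.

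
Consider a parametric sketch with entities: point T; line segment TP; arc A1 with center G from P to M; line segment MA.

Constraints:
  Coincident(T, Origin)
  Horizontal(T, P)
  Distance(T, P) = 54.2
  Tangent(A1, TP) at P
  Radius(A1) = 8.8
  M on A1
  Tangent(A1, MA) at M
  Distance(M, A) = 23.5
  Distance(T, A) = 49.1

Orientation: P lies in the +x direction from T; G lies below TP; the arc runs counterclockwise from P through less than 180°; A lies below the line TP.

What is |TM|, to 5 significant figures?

46.168

Checks: ∠(GP, PT) = 90.00° ✓; |GP| = 8.800 ✓; |GM| = 8.800 ✓; ∠(GM, MA) = 90.00° ✓; |MA| = 23.50 ✓; |TA| = 49.10 ✓.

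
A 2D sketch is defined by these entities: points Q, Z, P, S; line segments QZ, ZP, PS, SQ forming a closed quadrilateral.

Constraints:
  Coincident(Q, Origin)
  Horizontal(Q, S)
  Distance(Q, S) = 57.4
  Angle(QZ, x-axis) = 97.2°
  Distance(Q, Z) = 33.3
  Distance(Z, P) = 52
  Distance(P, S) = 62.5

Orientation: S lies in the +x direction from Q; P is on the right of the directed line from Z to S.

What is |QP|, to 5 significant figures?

19.047

Q is at the origin; Q and S share the same y with |QS| = 57.4 and S in +x, so S = (57.4, 0). QZ runs at 97.2° with |QZ| = 33.3, so Z = (-4.1736, 33.037). P is determined by |ZP| = 52.0 and |PS| = 62.5 together: it lies at the intersection of circle(Z, 52.0) and circle(S, 62.5). With |ZS| = 69.877, the foot of the radical line on ZS is 26.336 from Z and the perpendicular offset is √(52.0² − 26.336²) = 44.838. Taking the right-of-ZS solution: P = (-2.1663, -18.924).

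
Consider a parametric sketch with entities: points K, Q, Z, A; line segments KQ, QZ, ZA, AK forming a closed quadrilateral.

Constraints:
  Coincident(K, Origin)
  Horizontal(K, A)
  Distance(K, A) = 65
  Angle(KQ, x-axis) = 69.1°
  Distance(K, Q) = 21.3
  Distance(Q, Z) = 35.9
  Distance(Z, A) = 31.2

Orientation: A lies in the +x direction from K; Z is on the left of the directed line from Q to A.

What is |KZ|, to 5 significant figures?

48.896

Checks: |QZ| = 35.90 ✓; |ZA| = 31.20 ✓.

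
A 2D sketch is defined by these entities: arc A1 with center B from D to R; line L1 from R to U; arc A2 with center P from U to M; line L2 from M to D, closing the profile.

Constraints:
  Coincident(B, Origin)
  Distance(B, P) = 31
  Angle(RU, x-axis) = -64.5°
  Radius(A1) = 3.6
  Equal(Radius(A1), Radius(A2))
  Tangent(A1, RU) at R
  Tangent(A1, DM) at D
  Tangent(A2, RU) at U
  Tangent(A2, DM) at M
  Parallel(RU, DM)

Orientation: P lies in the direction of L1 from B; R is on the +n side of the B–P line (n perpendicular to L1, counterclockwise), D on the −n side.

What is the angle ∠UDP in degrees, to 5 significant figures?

6.4515°

The slot axis is L1's direction at -64.5°, so u = (cos -64.5°, sin -64.5°) = (0.43051, -0.90259) and n = (−sin -64.5°, cos -64.5°) = (0.90259, 0.43051). B is at the origin and P lies 31.0 along u from B, so P = 31.0·u = (13.346, -27.980). Tangency of A1 to both parallel lines with radius 3.6 puts R and D at B ± 3.6·n: R = (3.2493, 1.5498), D = (-3.2493, -1.5498). Equal radii place U and M the same way about P: U = P + 3.6·n = (16.595, -26.430), M = P − 3.6·n = (10.097, -29.530). Then cos ∠UDP = DU·DP / (|DU||DP|), giving 6.4515°.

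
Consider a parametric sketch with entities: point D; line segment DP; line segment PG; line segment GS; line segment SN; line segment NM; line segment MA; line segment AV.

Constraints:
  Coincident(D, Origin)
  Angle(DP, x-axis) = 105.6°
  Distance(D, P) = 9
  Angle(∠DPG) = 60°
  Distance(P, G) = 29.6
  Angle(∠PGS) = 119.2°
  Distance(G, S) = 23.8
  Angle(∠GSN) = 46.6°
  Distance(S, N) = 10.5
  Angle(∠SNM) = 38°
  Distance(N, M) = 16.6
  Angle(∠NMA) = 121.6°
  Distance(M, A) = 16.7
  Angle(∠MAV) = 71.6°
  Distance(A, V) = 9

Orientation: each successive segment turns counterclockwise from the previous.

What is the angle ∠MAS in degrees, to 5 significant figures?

33.963°

D is at the origin; DP runs at 105.6° with length 9.0, so P = (-2.4203, 8.6685). ∠DPG = 60.0° gives PG at -134.40° from the x-axis; with |PG| = 29.6, G = (-23.130, -12.480). ∠PGS = 119.2° gives GS at -73.600° from the x-axis; with |GS| = 23.8, S = (-16.411, -35.312). ∠GSN = 46.6° gives SN at 59.800° from the x-axis; with |SN| = 10.5, N = (-11.129, -26.237). ∠SNM = 38.0° gives NM at -158.20° from the x-axis; with |NM| = 16.6, M = (-26.542, -32.401). ∠NMA = 121.6° gives MA at -99.800° from the x-axis; with |MA| = 16.7, A = (-29.384, -48.858). Then cos ∠MAS = AM·AS / (|AM||AS|), giving 33.963°.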